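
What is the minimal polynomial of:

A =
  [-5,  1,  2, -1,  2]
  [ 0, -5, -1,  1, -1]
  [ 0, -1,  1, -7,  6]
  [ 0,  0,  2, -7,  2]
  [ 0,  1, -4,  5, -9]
x^3 + 15*x^2 + 75*x + 125

The characteristic polynomial is χ_A(x) = (x + 5)^5, so the eigenvalues are known. The minimal polynomial is
  m_A(x) = Π_λ (x − λ)^{k_λ}
where k_λ is the size of the *largest* Jordan block for λ (equivalently, the smallest k with (A − λI)^k v = 0 for every generalised eigenvector v of λ).

  λ = -5: largest Jordan block has size 3, contributing (x + 5)^3

So m_A(x) = (x + 5)^3 = x^3 + 15*x^2 + 75*x + 125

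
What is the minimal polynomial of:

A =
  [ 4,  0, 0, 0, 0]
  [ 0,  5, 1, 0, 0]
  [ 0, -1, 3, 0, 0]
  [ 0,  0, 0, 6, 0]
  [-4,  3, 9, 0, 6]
x^3 - 14*x^2 + 64*x - 96

The characteristic polynomial is χ_A(x) = (x - 6)^2*(x - 4)^3, so the eigenvalues are known. The minimal polynomial is
  m_A(x) = Π_λ (x − λ)^{k_λ}
where k_λ is the size of the *largest* Jordan block for λ (equivalently, the smallest k with (A − λI)^k v = 0 for every generalised eigenvector v of λ).

  λ = 4: largest Jordan block has size 2, contributing (x − 4)^2
  λ = 6: largest Jordan block has size 1, contributing (x − 6)

So m_A(x) = (x - 6)*(x - 4)^2 = x^3 - 14*x^2 + 64*x - 96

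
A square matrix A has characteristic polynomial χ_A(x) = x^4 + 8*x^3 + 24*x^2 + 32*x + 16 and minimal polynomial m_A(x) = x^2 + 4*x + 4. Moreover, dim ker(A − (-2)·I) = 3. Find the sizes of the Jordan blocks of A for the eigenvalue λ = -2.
Block sizes for λ = -2: [2, 1, 1]

Step 1 — from the characteristic polynomial, algebraic multiplicity of λ = -2 is 4. From dim ker(A − (-2)·I) = 3, there are exactly 3 Jordan blocks for λ = -2.
Step 2 — from the minimal polynomial, the factor (x + 2)^2 tells us the largest block for λ = -2 has size 2.
Step 3 — with total size 4, 3 blocks, and largest block 2, the block sizes (in nonincreasing order) are [2, 1, 1].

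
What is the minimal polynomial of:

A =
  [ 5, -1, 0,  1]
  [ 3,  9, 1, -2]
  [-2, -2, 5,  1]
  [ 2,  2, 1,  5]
x^2 - 12*x + 36

The characteristic polynomial is χ_A(x) = (x - 6)^4, so the eigenvalues are known. The minimal polynomial is
  m_A(x) = Π_λ (x − λ)^{k_λ}
where k_λ is the size of the *largest* Jordan block for λ (equivalently, the smallest k with (A − λI)^k v = 0 for every generalised eigenvector v of λ).

  λ = 6: largest Jordan block has size 2, contributing (x − 6)^2

So m_A(x) = (x - 6)^2 = x^2 - 12*x + 36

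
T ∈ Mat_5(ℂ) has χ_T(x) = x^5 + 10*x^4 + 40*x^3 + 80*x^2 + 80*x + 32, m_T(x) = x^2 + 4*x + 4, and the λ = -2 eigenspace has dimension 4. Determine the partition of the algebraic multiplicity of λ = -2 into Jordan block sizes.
Block sizes for λ = -2: [2, 1, 1, 1]

Step 1 — from the characteristic polynomial, algebraic multiplicity of λ = -2 is 5. From dim ker(T − (-2)·I) = 4, there are exactly 4 Jordan blocks for λ = -2.
Step 2 — from the minimal polynomial, the factor (x + 2)^2 tells us the largest block for λ = -2 has size 2.
Step 3 — with total size 5, 4 blocks, and largest block 2, the block sizes (in nonincreasing order) are [2, 1, 1, 1].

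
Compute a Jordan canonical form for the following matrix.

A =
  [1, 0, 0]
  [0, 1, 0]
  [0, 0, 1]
J_1(1) ⊕ J_1(1) ⊕ J_1(1)

The characteristic polynomial is
  det(x·I − A) = x^3 - 3*x^2 + 3*x - 1 = (x - 1)^3

Eigenvalues and multiplicities (the geometric multiplicity of λ is n − rank(A − λI), which equals the number of Jordan blocks for λ):
  λ = 1: algebraic multiplicity = 3, geometric multiplicity = 3

Determining the block sizes for each eigenvalue:
  λ = 1: gm = am = 3, so every block has size 1 → block sizes [1, 1, 1]

Assembling the blocks gives a Jordan form
J =
  [1, 0, 0]
  [0, 1, 0]
  [0, 0, 1]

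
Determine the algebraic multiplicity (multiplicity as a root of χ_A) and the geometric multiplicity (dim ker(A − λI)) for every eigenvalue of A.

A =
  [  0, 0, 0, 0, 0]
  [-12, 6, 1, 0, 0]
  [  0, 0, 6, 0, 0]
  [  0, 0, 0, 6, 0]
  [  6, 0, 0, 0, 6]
λ = 0: alg = 1, geom = 1; λ = 6: alg = 4, geom = 3

Step 1 — factor the characteristic polynomial to read off the algebraic multiplicities:
  χ_A(x) = x*(x - 6)^4

Step 2 — compute geometric multiplicities via the rank-nullity identity g(λ) = n − rank(A − λI):
  rank(A − (0)·I) = 4, so dim ker(A − (0)·I) = n − 4 = 1
  rank(A − (6)·I) = 2, so dim ker(A − (6)·I) = n − 2 = 3

Summary:
  λ = 0: algebraic multiplicity = 1, geometric multiplicity = 1
  λ = 6: algebraic multiplicity = 4, geometric multiplicity = 3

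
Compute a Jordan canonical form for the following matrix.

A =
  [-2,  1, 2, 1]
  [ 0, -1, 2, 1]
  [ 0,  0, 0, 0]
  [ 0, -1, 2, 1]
J_1(-2) ⊕ J_2(0) ⊕ J_1(0)

The characteristic polynomial is
  det(x·I − A) = x^4 + 2*x^3 = x^3*(x + 2)

Eigenvalues and multiplicities (the geometric multiplicity of λ is n − rank(A − λI), which equals the number of Jordan blocks for λ):
  λ = -2: algebraic multiplicity = 1, geometric multiplicity = 1
  λ = 0: algebraic multiplicity = 3, geometric multiplicity = 2

Determining the block sizes for each eigenvalue:
  λ = -2: one block (gm = 1), so the single block has size am = 1 → block sizes [1]
  λ = 0: 2 blocks summing to 3 forces exactly one block of size 2 and the rest size 1 → block sizes [2, 1]

Assembling the blocks gives a Jordan form
J =
  [-2, 0, 0, 0]
  [ 0, 0, 1, 0]
  [ 0, 0, 0, 0]
  [ 0, 0, 0, 0]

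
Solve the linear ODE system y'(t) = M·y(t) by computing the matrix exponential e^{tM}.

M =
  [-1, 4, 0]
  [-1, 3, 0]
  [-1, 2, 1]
e^{tM} =
  [-2*t*exp(t) + exp(t), 4*t*exp(t), 0]
  [-t*exp(t), 2*t*exp(t) + exp(t), 0]
  [-t*exp(t), 2*t*exp(t), exp(t)]

Strategy: write M = P · J · P⁻¹ where J is a Jordan canonical form, so e^{tM} = P · e^{tJ} · P⁻¹, and e^{tJ} can be computed block-by-block.

M has Jordan form
J =
  [1, 1, 0]
  [0, 1, 0]
  [0, 0, 1]
(up to reordering of blocks).

Per-block formulas:
  For a 1×1 block at λ = 1: exp(t · [1]) = [e^(1t)].
  For a 2×2 Jordan block J_2(1): exp(t · J_2(1)) = e^(1t)·(I + t·N), where N is the 2×2 nilpotent shift.

After assembling e^{tJ} and conjugating by P, we get:

e^{tM} =
  [-2*t*exp(t) + exp(t), 4*t*exp(t), 0]
  [-t*exp(t), 2*t*exp(t) + exp(t), 0]
  [-t*exp(t), 2*t*exp(t), exp(t)]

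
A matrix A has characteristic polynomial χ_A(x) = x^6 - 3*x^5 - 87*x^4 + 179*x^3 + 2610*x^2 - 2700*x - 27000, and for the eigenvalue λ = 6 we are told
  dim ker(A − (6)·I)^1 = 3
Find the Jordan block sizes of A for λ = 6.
Block sizes for λ = 6: [1, 1, 1]

From the dimensions of kernels of powers, the number of Jordan blocks of size at least j is d_j − d_{j−1} where d_j = dim ker(N^j) (with d_0 = 0). Computing the differences gives [3].
The number of blocks of size exactly k is (#blocks of size ≥ k) − (#blocks of size ≥ k + 1), so the partition is: 3 block(s) of size 1.
In nonincreasing order the block sizes are [1, 1, 1].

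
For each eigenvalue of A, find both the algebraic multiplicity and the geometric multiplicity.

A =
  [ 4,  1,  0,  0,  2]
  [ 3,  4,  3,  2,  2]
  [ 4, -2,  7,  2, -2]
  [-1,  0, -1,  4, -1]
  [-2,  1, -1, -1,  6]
λ = 5: alg = 5, geom = 2

Step 1 — factor the characteristic polynomial to read off the algebraic multiplicities:
  χ_A(x) = (x - 5)^5

Step 2 — compute geometric multiplicities via the rank-nullity identity g(λ) = n − rank(A − λI):
  rank(A − (5)·I) = 3, so dim ker(A − (5)·I) = n − 3 = 2

Summary:
  λ = 5: algebraic multiplicity = 5, geometric multiplicity = 2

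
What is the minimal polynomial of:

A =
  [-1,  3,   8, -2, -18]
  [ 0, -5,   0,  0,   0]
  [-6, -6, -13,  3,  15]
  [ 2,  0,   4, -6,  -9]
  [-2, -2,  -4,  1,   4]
x^3 + 11*x^2 + 35*x + 25

The characteristic polynomial is χ_A(x) = (x + 1)*(x + 5)^4, so the eigenvalues are known. The minimal polynomial is
  m_A(x) = Π_λ (x − λ)^{k_λ}
where k_λ is the size of the *largest* Jordan block for λ (equivalently, the smallest k with (A − λI)^k v = 0 for every generalised eigenvector v of λ).

  λ = -5: largest Jordan block has size 2, contributing (x + 5)^2
  λ = -1: largest Jordan block has size 1, contributing (x + 1)

So m_A(x) = (x + 1)*(x + 5)^2 = x^3 + 11*x^2 + 35*x + 25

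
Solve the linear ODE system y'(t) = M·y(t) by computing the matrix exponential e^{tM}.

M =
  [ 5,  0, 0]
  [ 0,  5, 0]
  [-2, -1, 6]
e^{tM} =
  [exp(5*t), 0, 0]
  [0, exp(5*t), 0]
  [-2*exp(6*t) + 2*exp(5*t), -exp(6*t) + exp(5*t), exp(6*t)]

Strategy: write M = P · J · P⁻¹ where J is a Jordan canonical form, so e^{tM} = P · e^{tJ} · P⁻¹, and e^{tJ} can be computed block-by-block.

M has Jordan form
J =
  [5, 0, 0]
  [0, 5, 0]
  [0, 0, 6]
(up to reordering of blocks).

Per-block formulas:
  For a 1×1 block at λ = 5: exp(t · [5]) = [e^(5t)].
  For a 1×1 block at λ = 6: exp(t · [6]) = [e^(6t)].

After assembling e^{tJ} and conjugating by P, we get:

e^{tM} =
  [exp(5*t), 0, 0]
  [0, exp(5*t), 0]
  [-2*exp(6*t) + 2*exp(5*t), -exp(6*t) + exp(5*t), exp(6*t)]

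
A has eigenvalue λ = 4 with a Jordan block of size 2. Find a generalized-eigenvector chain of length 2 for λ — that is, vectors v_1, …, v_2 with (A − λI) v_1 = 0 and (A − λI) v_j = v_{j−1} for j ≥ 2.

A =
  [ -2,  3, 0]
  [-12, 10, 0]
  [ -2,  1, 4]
A Jordan chain for λ = 4 of length 2:
v_1 = (-6, -12, -2)ᵀ
v_2 = (1, 0, 0)ᵀ

Let N = A − (4)·I. We want v_2 with N^2 v_2 = 0 but N^1 v_2 ≠ 0; then v_{j-1} := N · v_j for j = 2, …, 2.

Pick v_2 = (1, 0, 0)ᵀ.
Then v_1 = N · v_2 = (-6, -12, -2)ᵀ.

Sanity check: (A − (4)·I) v_1 = (0, 0, 0)ᵀ = 0. ✓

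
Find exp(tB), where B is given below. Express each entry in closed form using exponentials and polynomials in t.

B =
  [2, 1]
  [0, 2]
e^{tB} =
  [exp(2*t), t*exp(2*t)]
  [0, exp(2*t)]

Strategy: write B = P · J · P⁻¹ where J is a Jordan canonical form, so e^{tB} = P · e^{tJ} · P⁻¹, and e^{tJ} can be computed block-by-block.

B has Jordan form
J =
  [2, 1]
  [0, 2]
(up to reordering of blocks).

Per-block formulas:
  For a 2×2 Jordan block J_2(2): exp(t · J_2(2)) = e^(2t)·(I + t·N), where N is the 2×2 nilpotent shift.

After assembling e^{tJ} and conjugating by P, we get:

e^{tB} =
  [exp(2*t), t*exp(2*t)]
  [0, exp(2*t)]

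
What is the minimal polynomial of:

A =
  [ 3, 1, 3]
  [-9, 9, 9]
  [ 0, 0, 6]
x^2 - 12*x + 36

The characteristic polynomial is χ_A(x) = (x - 6)^3, so the eigenvalues are known. The minimal polynomial is
  m_A(x) = Π_λ (x − λ)^{k_λ}
where k_λ is the size of the *largest* Jordan block for λ (equivalently, the smallest k with (A − λI)^k v = 0 for every generalised eigenvector v of λ).

  λ = 6: largest Jordan block has size 2, contributing (x − 6)^2

So m_A(x) = (x - 6)^2 = x^2 - 12*x + 36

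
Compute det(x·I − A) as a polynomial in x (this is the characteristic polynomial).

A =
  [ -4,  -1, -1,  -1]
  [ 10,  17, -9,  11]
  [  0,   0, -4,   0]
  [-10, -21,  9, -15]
x^4 + 6*x^3 - 24*x^2 - 224*x - 384

Expanding det(x·I − A) (e.g. by cofactor expansion or by noting that A is similar to its Jordan form J, which has the same characteristic polynomial as A) gives
  χ_A(x) = x^4 + 6*x^3 - 24*x^2 - 224*x - 384
which factors as (x - 6)*(x + 4)^3. The eigenvalues (with algebraic multiplicities) are λ = -4 with multiplicity 3, λ = 6 with multiplicity 1.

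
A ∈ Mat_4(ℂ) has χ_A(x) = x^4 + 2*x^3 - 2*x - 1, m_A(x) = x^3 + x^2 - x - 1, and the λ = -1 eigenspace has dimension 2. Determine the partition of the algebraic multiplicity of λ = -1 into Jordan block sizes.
Block sizes for λ = -1: [2, 1]

Step 1 — from the characteristic polynomial, algebraic multiplicity of λ = -1 is 3. From dim ker(A − (-1)·I) = 2, there are exactly 2 Jordan blocks for λ = -1.
Step 2 — from the minimal polynomial, the factor (x + 1)^2 tells us the largest block for λ = -1 has size 2.
Step 3 — with total size 3, 2 blocks, and largest block 2, the block sizes (in nonincreasing order) are [2, 1].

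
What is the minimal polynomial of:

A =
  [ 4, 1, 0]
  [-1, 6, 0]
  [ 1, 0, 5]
x^3 - 15*x^2 + 75*x - 125

The characteristic polynomial is χ_A(x) = (x - 5)^3, so the eigenvalues are known. The minimal polynomial is
  m_A(x) = Π_λ (x − λ)^{k_λ}
where k_λ is the size of the *largest* Jordan block for λ (equivalently, the smallest k with (A − λI)^k v = 0 for every generalised eigenvector v of λ).

  λ = 5: largest Jordan block has size 3, contributing (x − 5)^3

So m_A(x) = (x - 5)^3 = x^3 - 15*x^2 + 75*x - 125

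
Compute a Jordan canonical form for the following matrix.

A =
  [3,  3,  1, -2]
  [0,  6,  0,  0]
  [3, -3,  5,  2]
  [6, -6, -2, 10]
J_2(6) ⊕ J_1(6) ⊕ J_1(6)

The characteristic polynomial is
  det(x·I − A) = x^4 - 24*x^3 + 216*x^2 - 864*x + 1296 = (x - 6)^4

Eigenvalues and multiplicities (the geometric multiplicity of λ is n − rank(A − λI), which equals the number of Jordan blocks for λ):
  λ = 6: algebraic multiplicity = 4, geometric multiplicity = 3

Determining the block sizes for each eigenvalue:
  λ = 6: 3 blocks summing to 4 forces exactly one block of size 2 and the rest size 1 → block sizes [2, 1, 1]

Assembling the blocks gives a Jordan form
J =
  [6, 1, 0, 0]
  [0, 6, 0, 0]
  [0, 0, 6, 0]
  [0, 0, 0, 6]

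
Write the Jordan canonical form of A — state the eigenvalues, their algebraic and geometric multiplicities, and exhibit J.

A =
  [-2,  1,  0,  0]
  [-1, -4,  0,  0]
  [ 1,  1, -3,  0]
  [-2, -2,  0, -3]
J_2(-3) ⊕ J_1(-3) ⊕ J_1(-3)

The characteristic polynomial is
  det(x·I − A) = x^4 + 12*x^3 + 54*x^2 + 108*x + 81 = (x + 3)^4

Eigenvalues and multiplicities (the geometric multiplicity of λ is n − rank(A − λI), which equals the number of Jordan blocks for λ):
  λ = -3: algebraic multiplicity = 4, geometric multiplicity = 3

Determining the block sizes for each eigenvalue:
  λ = -3: 3 blocks summing to 4 forces exactly one block of size 2 and the rest size 1 → block sizes [2, 1, 1]

Assembling the blocks gives a Jordan form
J =
  [-3,  1,  0,  0]
  [ 0, -3,  0,  0]
  [ 0,  0, -3,  0]
  [ 0,  0,  0, -3]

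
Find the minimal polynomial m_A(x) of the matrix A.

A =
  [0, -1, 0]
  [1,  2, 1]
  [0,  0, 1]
x^3 - 3*x^2 + 3*x - 1

The characteristic polynomial is χ_A(x) = (x - 1)^3, so the eigenvalues are known. The minimal polynomial is
  m_A(x) = Π_λ (x − λ)^{k_λ}
where k_λ is the size of the *largest* Jordan block for λ (equivalently, the smallest k with (A − λI)^k v = 0 for every generalised eigenvector v of λ).

  λ = 1: largest Jordan block has size 3, contributing (x − 1)^3

So m_A(x) = (x - 1)^3 = x^3 - 3*x^2 + 3*x - 1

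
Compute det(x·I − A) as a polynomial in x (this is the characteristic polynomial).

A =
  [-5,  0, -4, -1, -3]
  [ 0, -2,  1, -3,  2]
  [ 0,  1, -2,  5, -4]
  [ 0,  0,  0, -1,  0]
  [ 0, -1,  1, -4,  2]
x^5 + 8*x^4 + 18*x^3 + 16*x^2 + 5*x

Expanding det(x·I − A) (e.g. by cofactor expansion or by noting that A is similar to its Jordan form J, which has the same characteristic polynomial as A) gives
  χ_A(x) = x^5 + 8*x^4 + 18*x^3 + 16*x^2 + 5*x
which factors as x*(x + 1)^3*(x + 5). The eigenvalues (with algebraic multiplicities) are λ = -5 with multiplicity 1, λ = -1 with multiplicity 3, λ = 0 with multiplicity 1.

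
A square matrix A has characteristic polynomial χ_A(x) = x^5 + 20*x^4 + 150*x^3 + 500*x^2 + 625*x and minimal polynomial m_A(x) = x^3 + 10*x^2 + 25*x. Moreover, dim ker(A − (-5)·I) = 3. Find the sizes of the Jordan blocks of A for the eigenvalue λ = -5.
Block sizes for λ = -5: [2, 1, 1]

Step 1 — from the characteristic polynomial, algebraic multiplicity of λ = -5 is 4. From dim ker(A − (-5)·I) = 3, there are exactly 3 Jordan blocks for λ = -5.
Step 2 — from the minimal polynomial, the factor (x + 5)^2 tells us the largest block for λ = -5 has size 2.
Step 3 — with total size 4, 3 blocks, and largest block 2, the block sizes (in nonincreasing order) are [2, 1, 1].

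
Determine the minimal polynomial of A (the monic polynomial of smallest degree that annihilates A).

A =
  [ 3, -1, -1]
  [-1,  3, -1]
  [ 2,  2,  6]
x^2 - 8*x + 16

The characteristic polynomial is χ_A(x) = (x - 4)^3, so the eigenvalues are known. The minimal polynomial is
  m_A(x) = Π_λ (x − λ)^{k_λ}
where k_λ is the size of the *largest* Jordan block for λ (equivalently, the smallest k with (A − λI)^k v = 0 for every generalised eigenvector v of λ).

  λ = 4: largest Jordan block has size 2, contributing (x − 4)^2

So m_A(x) = (x - 4)^2 = x^2 - 8*x + 16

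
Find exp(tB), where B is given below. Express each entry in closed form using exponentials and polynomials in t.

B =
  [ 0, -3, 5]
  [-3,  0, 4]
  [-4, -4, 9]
e^{tB} =
  [-t^2*exp(3*t) - 3*t*exp(3*t) + exp(3*t), -t^2*exp(3*t) - 3*t*exp(3*t), 3*t^2*exp(3*t)/2 + 5*t*exp(3*t)]
  [t^2*exp(3*t) - 3*t*exp(3*t), t^2*exp(3*t) - 3*t*exp(3*t) + exp(3*t), -3*t^2*exp(3*t)/2 + 4*t*exp(3*t)]
  [-4*t*exp(3*t), -4*t*exp(3*t), 6*t*exp(3*t) + exp(3*t)]

Strategy: write B = P · J · P⁻¹ where J is a Jordan canonical form, so e^{tB} = P · e^{tJ} · P⁻¹, and e^{tJ} can be computed block-by-block.

B has Jordan form
J =
  [3, 1, 0]
  [0, 3, 1]
  [0, 0, 3]
(up to reordering of blocks).

Per-block formulas:
  For a 3×3 Jordan block J_3(3): exp(t · J_3(3)) = e^(3t)·(I + t·N + (t^2/2)·N^2), where N is the 3×3 nilpotent shift.

After assembling e^{tJ} and conjugating by P, we get:

e^{tB} =
  [-t^2*exp(3*t) - 3*t*exp(3*t) + exp(3*t), -t^2*exp(3*t) - 3*t*exp(3*t), 3*t^2*exp(3*t)/2 + 5*t*exp(3*t)]
  [t^2*exp(3*t) - 3*t*exp(3*t), t^2*exp(3*t) - 3*t*exp(3*t) + exp(3*t), -3*t^2*exp(3*t)/2 + 4*t*exp(3*t)]
  [-4*t*exp(3*t), -4*t*exp(3*t), 6*t*exp(3*t) + exp(3*t)]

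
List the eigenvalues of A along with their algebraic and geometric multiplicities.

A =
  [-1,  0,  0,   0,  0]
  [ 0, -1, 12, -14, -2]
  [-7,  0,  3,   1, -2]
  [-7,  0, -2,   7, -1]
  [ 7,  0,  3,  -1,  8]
λ = -1: alg = 2, geom = 2; λ = 6: alg = 3, geom = 1

Step 1 — factor the characteristic polynomial to read off the algebraic multiplicities:
  χ_A(x) = (x - 6)^3*(x + 1)^2

Step 2 — compute geometric multiplicities via the rank-nullity identity g(λ) = n − rank(A − λI):
  rank(A − (-1)·I) = 3, so dim ker(A − (-1)·I) = n − 3 = 2
  rank(A − (6)·I) = 4, so dim ker(A − (6)·I) = n − 4 = 1

Summary:
  λ = -1: algebraic multiplicity = 2, geometric multiplicity = 2
  λ = 6: algebraic multiplicity = 3, geometric multiplicity = 1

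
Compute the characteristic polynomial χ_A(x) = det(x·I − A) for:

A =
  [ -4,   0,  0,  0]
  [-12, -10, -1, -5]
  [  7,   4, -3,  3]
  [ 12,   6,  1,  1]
x^4 + 16*x^3 + 96*x^2 + 256*x + 256

Expanding det(x·I − A) (e.g. by cofactor expansion or by noting that A is similar to its Jordan form J, which has the same characteristic polynomial as A) gives
  χ_A(x) = x^4 + 16*x^3 + 96*x^2 + 256*x + 256
which factors as (x + 4)^4. The eigenvalues (with algebraic multiplicities) are λ = -4 with multiplicity 4.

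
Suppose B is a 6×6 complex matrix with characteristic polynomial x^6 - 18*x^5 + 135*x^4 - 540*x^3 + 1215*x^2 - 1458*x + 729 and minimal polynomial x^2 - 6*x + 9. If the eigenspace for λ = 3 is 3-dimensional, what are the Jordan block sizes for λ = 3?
Block sizes for λ = 3: [2, 2, 2]

Step 1 — from the characteristic polynomial, algebraic multiplicity of λ = 3 is 6. From dim ker(B − (3)·I) = 3, there are exactly 3 Jordan blocks for λ = 3.
Step 2 — from the minimal polynomial, the factor (x − 3)^2 tells us the largest block for λ = 3 has size 2.
Step 3 — with total size 6, 3 blocks, and largest block 2, the block sizes (in nonincreasing order) are [2, 2, 2].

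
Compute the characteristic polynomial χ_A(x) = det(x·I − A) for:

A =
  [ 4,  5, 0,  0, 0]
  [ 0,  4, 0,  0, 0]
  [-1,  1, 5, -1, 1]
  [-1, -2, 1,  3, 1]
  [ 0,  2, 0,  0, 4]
x^5 - 20*x^4 + 160*x^3 - 640*x^2 + 1280*x - 1024

Expanding det(x·I − A) (e.g. by cofactor expansion or by noting that A is similar to its Jordan form J, which has the same characteristic polynomial as A) gives
  χ_A(x) = x^5 - 20*x^4 + 160*x^3 - 640*x^2 + 1280*x - 1024
which factors as (x - 4)^5. The eigenvalues (with algebraic multiplicities) are λ = 4 with multiplicity 5.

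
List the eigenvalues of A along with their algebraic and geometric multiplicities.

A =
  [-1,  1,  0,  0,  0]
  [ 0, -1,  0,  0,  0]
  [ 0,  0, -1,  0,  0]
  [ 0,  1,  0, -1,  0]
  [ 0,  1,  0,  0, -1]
λ = -1: alg = 5, geom = 4

Step 1 — factor the characteristic polynomial to read off the algebraic multiplicities:
  χ_A(x) = (x + 1)^5

Step 2 — compute geometric multiplicities via the rank-nullity identity g(λ) = n − rank(A − λI):
  rank(A − (-1)·I) = 1, so dim ker(A − (-1)·I) = n − 1 = 4

Summary:
  λ = -1: algebraic multiplicity = 5, geometric multiplicity = 4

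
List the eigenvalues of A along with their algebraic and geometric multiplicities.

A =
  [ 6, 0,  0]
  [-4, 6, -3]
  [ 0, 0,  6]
λ = 6: alg = 3, geom = 2

Step 1 — factor the characteristic polynomial to read off the algebraic multiplicities:
  χ_A(x) = (x - 6)^3

Step 2 — compute geometric multiplicities via the rank-nullity identity g(λ) = n − rank(A − λI):
  rank(A − (6)·I) = 1, so dim ker(A − (6)·I) = n − 1 = 2

Summary:
  λ = 6: algebraic multiplicity = 3, geometric multiplicity = 2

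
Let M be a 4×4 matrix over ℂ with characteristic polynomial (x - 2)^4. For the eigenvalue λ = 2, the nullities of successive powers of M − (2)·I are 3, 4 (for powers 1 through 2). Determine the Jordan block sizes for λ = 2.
Block sizes for λ = 2: [2, 1, 1]

From the dimensions of kernels of powers, the number of Jordan blocks of size at least j is d_j − d_{j−1} where d_j = dim ker(N^j) (with d_0 = 0). Computing the differences gives [3, 1].
The number of blocks of size exactly k is (#blocks of size ≥ k) − (#blocks of size ≥ k + 1), so the partition is: 2 block(s) of size 1, 1 block(s) of size 2.
In nonincreasing order the block sizes are [2, 1, 1].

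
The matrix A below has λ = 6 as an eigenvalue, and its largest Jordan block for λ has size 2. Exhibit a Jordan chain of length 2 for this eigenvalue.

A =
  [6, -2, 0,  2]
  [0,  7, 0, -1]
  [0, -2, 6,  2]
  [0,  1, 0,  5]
A Jordan chain for λ = 6 of length 2:
v_1 = (-2, 1, -2, 1)ᵀ
v_2 = (0, 1, 0, 0)ᵀ

Let N = A − (6)·I. We want v_2 with N^2 v_2 = 0 but N^1 v_2 ≠ 0; then v_{j-1} := N · v_j for j = 2, …, 2.

Pick v_2 = (0, 1, 0, 0)ᵀ.
Then v_1 = N · v_2 = (-2, 1, -2, 1)ᵀ.

Sanity check: (A − (6)·I) v_1 = (0, 0, 0, 0)ᵀ = 0. ✓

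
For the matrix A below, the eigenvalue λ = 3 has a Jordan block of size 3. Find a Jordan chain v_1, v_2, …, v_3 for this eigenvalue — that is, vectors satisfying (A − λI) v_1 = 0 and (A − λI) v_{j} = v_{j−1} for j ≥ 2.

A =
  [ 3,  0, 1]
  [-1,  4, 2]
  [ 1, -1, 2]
A Jordan chain for λ = 3 of length 3:
v_1 = (1, 1, 0)ᵀ
v_2 = (0, -1, 1)ᵀ
v_3 = (1, 0, 0)ᵀ

Let N = A − (3)·I. We want v_3 with N^3 v_3 = 0 but N^2 v_3 ≠ 0; then v_{j-1} := N · v_j for j = 3, …, 2.

Pick v_3 = (1, 0, 0)ᵀ.
Then v_2 = N · v_3 = (0, -1, 1)ᵀ.
Then v_1 = N · v_2 = (1, 1, 0)ᵀ.

Sanity check: (A − (3)·I) v_1 = (0, 0, 0)ᵀ = 0. ✓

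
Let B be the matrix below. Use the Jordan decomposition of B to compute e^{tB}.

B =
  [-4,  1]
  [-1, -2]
e^{tB} =
  [-t*exp(-3*t) + exp(-3*t), t*exp(-3*t)]
  [-t*exp(-3*t), t*exp(-3*t) + exp(-3*t)]

Strategy: write B = P · J · P⁻¹ where J is a Jordan canonical form, so e^{tB} = P · e^{tJ} · P⁻¹, and e^{tJ} can be computed block-by-block.

B has Jordan form
J =
  [-3,  1]
  [ 0, -3]
(up to reordering of blocks).

Per-block formulas:
  For a 2×2 Jordan block J_2(-3): exp(t · J_2(-3)) = e^(-3t)·(I + t·N), where N is the 2×2 nilpotent shift.

After assembling e^{tJ} and conjugating by P, we get:

e^{tB} =
  [-t*exp(-3*t) + exp(-3*t), t*exp(-3*t)]
  [-t*exp(-3*t), t*exp(-3*t) + exp(-3*t)]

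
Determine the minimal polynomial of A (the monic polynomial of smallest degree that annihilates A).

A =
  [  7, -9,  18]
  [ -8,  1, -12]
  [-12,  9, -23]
x^2 + 10*x + 25

The characteristic polynomial is χ_A(x) = (x + 5)^3, so the eigenvalues are known. The minimal polynomial is
  m_A(x) = Π_λ (x − λ)^{k_λ}
where k_λ is the size of the *largest* Jordan block for λ (equivalently, the smallest k with (A − λI)^k v = 0 for every generalised eigenvector v of λ).

  λ = -5: largest Jordan block has size 2, contributing (x + 5)^2

So m_A(x) = (x + 5)^2 = x^2 + 10*x + 25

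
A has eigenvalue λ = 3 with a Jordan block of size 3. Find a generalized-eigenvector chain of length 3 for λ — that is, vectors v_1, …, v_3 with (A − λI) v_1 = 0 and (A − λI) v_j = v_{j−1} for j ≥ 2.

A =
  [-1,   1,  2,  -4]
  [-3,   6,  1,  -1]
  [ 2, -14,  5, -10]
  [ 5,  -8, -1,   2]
A Jordan chain for λ = 3 of length 3:
v_1 = (-3, 0, -12, -3)ᵀ
v_2 = (-4, -3, 2, 5)ᵀ
v_3 = (1, 0, 0, 0)ᵀ

Let N = A − (3)·I. We want v_3 with N^3 v_3 = 0 but N^2 v_3 ≠ 0; then v_{j-1} := N · v_j for j = 3, …, 2.

Pick v_3 = (1, 0, 0, 0)ᵀ.
Then v_2 = N · v_3 = (-4, -3, 2, 5)ᵀ.
Then v_1 = N · v_2 = (-3, 0, -12, -3)ᵀ.

Sanity check: (A − (3)·I) v_1 = (0, 0, 0, 0)ᵀ = 0. ✓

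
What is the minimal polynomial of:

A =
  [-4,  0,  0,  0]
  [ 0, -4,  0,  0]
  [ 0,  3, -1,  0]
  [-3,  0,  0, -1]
x^2 + 5*x + 4

The characteristic polynomial is χ_A(x) = (x + 1)^2*(x + 4)^2, so the eigenvalues are known. The minimal polynomial is
  m_A(x) = Π_λ (x − λ)^{k_λ}
where k_λ is the size of the *largest* Jordan block for λ (equivalently, the smallest k with (A − λI)^k v = 0 for every generalised eigenvector v of λ).

  λ = -4: largest Jordan block has size 1, contributing (x + 4)
  λ = -1: largest Jordan block has size 1, contributing (x + 1)

So m_A(x) = (x + 1)*(x + 4) = x^2 + 5*x + 4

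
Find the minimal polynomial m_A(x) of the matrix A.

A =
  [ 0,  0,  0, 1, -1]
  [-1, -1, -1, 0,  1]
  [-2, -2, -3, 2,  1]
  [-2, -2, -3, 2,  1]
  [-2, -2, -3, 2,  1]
x^3 + x^2

The characteristic polynomial is χ_A(x) = x^4*(x + 1), so the eigenvalues are known. The minimal polynomial is
  m_A(x) = Π_λ (x − λ)^{k_λ}
where k_λ is the size of the *largest* Jordan block for λ (equivalently, the smallest k with (A − λI)^k v = 0 for every generalised eigenvector v of λ).

  λ = -1: largest Jordan block has size 1, contributing (x + 1)
  λ = 0: largest Jordan block has size 2, contributing (x − 0)^2

So m_A(x) = x^2*(x + 1) = x^3 + x^2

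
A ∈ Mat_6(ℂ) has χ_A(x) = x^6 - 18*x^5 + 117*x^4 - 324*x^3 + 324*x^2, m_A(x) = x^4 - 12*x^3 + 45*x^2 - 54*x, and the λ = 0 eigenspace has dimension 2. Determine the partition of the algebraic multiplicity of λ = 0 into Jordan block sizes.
Block sizes for λ = 0: [1, 1]

Step 1 — from the characteristic polynomial, algebraic multiplicity of λ = 0 is 2. From dim ker(A − (0)·I) = 2, there are exactly 2 Jordan blocks for λ = 0.
Step 2 — from the minimal polynomial, the factor (x − 0) tells us the largest block for λ = 0 has size 1.
Step 3 — with total size 2, 2 blocks, and largest block 1, the block sizes (in nonincreasing order) are [1, 1].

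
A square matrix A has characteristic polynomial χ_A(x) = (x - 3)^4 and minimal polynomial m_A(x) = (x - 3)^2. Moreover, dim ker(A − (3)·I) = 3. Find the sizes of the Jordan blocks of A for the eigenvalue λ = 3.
Block sizes for λ = 3: [2, 1, 1]

Step 1 — from the characteristic polynomial, algebraic multiplicity of λ = 3 is 4. From dim ker(A − (3)·I) = 3, there are exactly 3 Jordan blocks for λ = 3.
Step 2 — from the minimal polynomial, the factor (x − 3)^2 tells us the largest block for λ = 3 has size 2.
Step 3 — with total size 4, 3 blocks, and largest block 2, the block sizes (in nonincreasing order) are [2, 1, 1].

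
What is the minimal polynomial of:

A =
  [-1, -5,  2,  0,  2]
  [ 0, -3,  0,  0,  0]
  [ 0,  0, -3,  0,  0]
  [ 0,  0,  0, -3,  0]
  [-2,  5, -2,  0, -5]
x^2 + 6*x + 9

The characteristic polynomial is χ_A(x) = (x + 3)^5, so the eigenvalues are known. The minimal polynomial is
  m_A(x) = Π_λ (x − λ)^{k_λ}
where k_λ is the size of the *largest* Jordan block for λ (equivalently, the smallest k with (A − λI)^k v = 0 for every generalised eigenvector v of λ).

  λ = -3: largest Jordan block has size 2, contributing (x + 3)^2

So m_A(x) = (x + 3)^2 = x^2 + 6*x + 9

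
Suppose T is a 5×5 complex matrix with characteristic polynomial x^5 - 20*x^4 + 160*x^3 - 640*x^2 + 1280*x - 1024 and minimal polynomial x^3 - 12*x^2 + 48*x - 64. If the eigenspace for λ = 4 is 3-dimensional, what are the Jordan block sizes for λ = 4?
Block sizes for λ = 4: [3, 1, 1]

Step 1 — from the characteristic polynomial, algebraic multiplicity of λ = 4 is 5. From dim ker(T − (4)·I) = 3, there are exactly 3 Jordan blocks for λ = 4.
Step 2 — from the minimal polynomial, the factor (x − 4)^3 tells us the largest block for λ = 4 has size 3.
Step 3 — with total size 5, 3 blocks, and largest block 3, the block sizes (in nonincreasing order) are [3, 1, 1].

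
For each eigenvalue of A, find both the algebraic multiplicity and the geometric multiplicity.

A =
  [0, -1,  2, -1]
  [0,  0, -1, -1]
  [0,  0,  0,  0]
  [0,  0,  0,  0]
λ = 0: alg = 4, geom = 2

Step 1 — factor the characteristic polynomial to read off the algebraic multiplicities:
  χ_A(x) = x^4

Step 2 — compute geometric multiplicities via the rank-nullity identity g(λ) = n − rank(A − λI):
  rank(A − (0)·I) = 2, so dim ker(A − (0)·I) = n − 2 = 2

Summary:
  λ = 0: algebraic multiplicity = 4, geometric multiplicity = 2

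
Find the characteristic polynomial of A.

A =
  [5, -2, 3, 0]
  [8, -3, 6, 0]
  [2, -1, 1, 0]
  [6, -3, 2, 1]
x^4 - 4*x^3 + 6*x^2 - 4*x + 1

Expanding det(x·I − A) (e.g. by cofactor expansion or by noting that A is similar to its Jordan form J, which has the same characteristic polynomial as A) gives
  χ_A(x) = x^4 - 4*x^3 + 6*x^2 - 4*x + 1
which factors as (x - 1)^4. The eigenvalues (with algebraic multiplicities) are λ = 1 with multiplicity 4.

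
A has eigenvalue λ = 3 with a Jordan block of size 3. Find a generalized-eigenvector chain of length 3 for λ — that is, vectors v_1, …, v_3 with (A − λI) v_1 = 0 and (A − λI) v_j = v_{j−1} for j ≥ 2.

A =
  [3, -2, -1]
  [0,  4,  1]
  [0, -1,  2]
A Jordan chain for λ = 3 of length 3:
v_1 = (-1, 0, 0)ᵀ
v_2 = (-2, 1, -1)ᵀ
v_3 = (0, 1, 0)ᵀ

Let N = A − (3)·I. We want v_3 with N^3 v_3 = 0 but N^2 v_3 ≠ 0; then v_{j-1} := N · v_j for j = 3, …, 2.

Pick v_3 = (0, 1, 0)ᵀ.
Then v_2 = N · v_3 = (-2, 1, -1)ᵀ.
Then v_1 = N · v_2 = (-1, 0, 0)ᵀ.

Sanity check: (A − (3)·I) v_1 = (0, 0, 0)ᵀ = 0. ✓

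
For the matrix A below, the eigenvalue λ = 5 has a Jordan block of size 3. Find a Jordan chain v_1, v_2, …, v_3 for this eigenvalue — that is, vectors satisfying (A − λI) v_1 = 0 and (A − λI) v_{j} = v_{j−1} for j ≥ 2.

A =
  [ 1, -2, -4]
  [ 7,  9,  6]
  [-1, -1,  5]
A Jordan chain for λ = 5 of length 3:
v_1 = (6, -6, -3)ᵀ
v_2 = (-4, 7, -1)ᵀ
v_3 = (1, 0, 0)ᵀ

Let N = A − (5)·I. We want v_3 with N^3 v_3 = 0 but N^2 v_3 ≠ 0; then v_{j-1} := N · v_j for j = 3, …, 2.

Pick v_3 = (1, 0, 0)ᵀ.
Then v_2 = N · v_3 = (-4, 7, -1)ᵀ.
Then v_1 = N · v_2 = (6, -6, -3)ᵀ.

Sanity check: (A − (5)·I) v_1 = (0, 0, 0)ᵀ = 0. ✓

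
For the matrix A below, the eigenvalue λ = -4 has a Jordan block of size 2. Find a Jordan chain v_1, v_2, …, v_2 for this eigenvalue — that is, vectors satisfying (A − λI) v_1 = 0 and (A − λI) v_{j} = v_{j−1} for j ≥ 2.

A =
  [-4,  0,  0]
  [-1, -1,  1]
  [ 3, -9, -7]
A Jordan chain for λ = -4 of length 2:
v_1 = (0, -1, 3)ᵀ
v_2 = (1, 0, 0)ᵀ

Let N = A − (-4)·I. We want v_2 with N^2 v_2 = 0 but N^1 v_2 ≠ 0; then v_{j-1} := N · v_j for j = 2, …, 2.

Pick v_2 = (1, 0, 0)ᵀ.
Then v_1 = N · v_2 = (0, -1, 3)ᵀ.

Sanity check: (A − (-4)·I) v_1 = (0, 0, 0)ᵀ = 0. ✓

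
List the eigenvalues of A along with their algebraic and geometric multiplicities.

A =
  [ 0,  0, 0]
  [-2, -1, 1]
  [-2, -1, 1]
λ = 0: alg = 3, geom = 2

Step 1 — factor the characteristic polynomial to read off the algebraic multiplicities:
  χ_A(x) = x^3

Step 2 — compute geometric multiplicities via the rank-nullity identity g(λ) = n − rank(A − λI):
  rank(A − (0)·I) = 1, so dim ker(A − (0)·I) = n − 1 = 2

Summary:
  λ = 0: algebraic multiplicity = 3, geometric multiplicity = 2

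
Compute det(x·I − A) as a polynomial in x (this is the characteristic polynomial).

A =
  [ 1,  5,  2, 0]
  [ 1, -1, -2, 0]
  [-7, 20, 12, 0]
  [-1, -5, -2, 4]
x^4 - 16*x^3 + 96*x^2 - 256*x + 256

Expanding det(x·I − A) (e.g. by cofactor expansion or by noting that A is similar to its Jordan form J, which has the same characteristic polynomial as A) gives
  χ_A(x) = x^4 - 16*x^3 + 96*x^2 - 256*x + 256
which factors as (x - 4)^4. The eigenvalues (with algebraic multiplicities) are λ = 4 with multiplicity 4.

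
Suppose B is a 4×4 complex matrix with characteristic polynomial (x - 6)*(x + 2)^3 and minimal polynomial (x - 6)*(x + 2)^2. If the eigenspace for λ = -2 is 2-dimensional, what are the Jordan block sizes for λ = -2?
Block sizes for λ = -2: [2, 1]

Step 1 — from the characteristic polynomial, algebraic multiplicity of λ = -2 is 3. From dim ker(B − (-2)·I) = 2, there are exactly 2 Jordan blocks for λ = -2.
Step 2 — from the minimal polynomial, the factor (x + 2)^2 tells us the largest block for λ = -2 has size 2.
Step 3 — with total size 3, 2 blocks, and largest block 2, the block sizes (in nonincreasing order) are [2, 1].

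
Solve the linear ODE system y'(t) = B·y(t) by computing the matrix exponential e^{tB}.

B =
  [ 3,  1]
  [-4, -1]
e^{tB} =
  [2*t*exp(t) + exp(t), t*exp(t)]
  [-4*t*exp(t), -2*t*exp(t) + exp(t)]

Strategy: write B = P · J · P⁻¹ where J is a Jordan canonical form, so e^{tB} = P · e^{tJ} · P⁻¹, and e^{tJ} can be computed block-by-block.

B has Jordan form
J =
  [1, 1]
  [0, 1]
(up to reordering of blocks).

Per-block formulas:
  For a 2×2 Jordan block J_2(1): exp(t · J_2(1)) = e^(1t)·(I + t·N), where N is the 2×2 nilpotent shift.

After assembling e^{tJ} and conjugating by P, we get:

e^{tB} =
  [2*t*exp(t) + exp(t), t*exp(t)]
  [-4*t*exp(t), -2*t*exp(t) + exp(t)]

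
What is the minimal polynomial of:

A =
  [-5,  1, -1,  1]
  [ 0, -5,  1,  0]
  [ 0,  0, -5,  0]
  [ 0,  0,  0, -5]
x^3 + 15*x^2 + 75*x + 125

The characteristic polynomial is χ_A(x) = (x + 5)^4, so the eigenvalues are known. The minimal polynomial is
  m_A(x) = Π_λ (x − λ)^{k_λ}
where k_λ is the size of the *largest* Jordan block for λ (equivalently, the smallest k with (A − λI)^k v = 0 for every generalised eigenvector v of λ).

  λ = -5: largest Jordan block has size 3, contributing (x + 5)^3

So m_A(x) = (x + 5)^3 = x^3 + 15*x^2 + 75*x + 125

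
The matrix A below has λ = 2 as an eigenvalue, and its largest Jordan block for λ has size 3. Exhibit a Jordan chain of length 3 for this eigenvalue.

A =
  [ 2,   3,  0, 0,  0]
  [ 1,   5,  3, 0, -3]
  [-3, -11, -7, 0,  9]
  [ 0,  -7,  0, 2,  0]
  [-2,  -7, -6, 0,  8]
A Jordan chain for λ = 2 of length 3:
v_1 = (3, 0, -2, -7, -1)ᵀ
v_2 = (0, 1, -3, 0, -2)ᵀ
v_3 = (1, 0, 0, 0, 0)ᵀ

Let N = A − (2)·I. We want v_3 with N^3 v_3 = 0 but N^2 v_3 ≠ 0; then v_{j-1} := N · v_j for j = 3, …, 2.

Pick v_3 = (1, 0, 0, 0, 0)ᵀ.
Then v_2 = N · v_3 = (0, 1, -3, 0, -2)ᵀ.
Then v_1 = N · v_2 = (3, 0, -2, -7, -1)ᵀ.

Sanity check: (A − (2)·I) v_1 = (0, 0, 0, 0, 0)ᵀ = 0. ✓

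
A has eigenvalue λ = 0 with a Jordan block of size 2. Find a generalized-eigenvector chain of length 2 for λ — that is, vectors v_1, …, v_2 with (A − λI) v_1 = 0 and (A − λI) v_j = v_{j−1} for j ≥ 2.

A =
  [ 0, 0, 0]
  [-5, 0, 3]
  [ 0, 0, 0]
A Jordan chain for λ = 0 of length 2:
v_1 = (0, -5, 0)ᵀ
v_2 = (1, 0, 0)ᵀ

Let N = A − (0)·I. We want v_2 with N^2 v_2 = 0 but N^1 v_2 ≠ 0; then v_{j-1} := N · v_j for j = 2, …, 2.

Pick v_2 = (1, 0, 0)ᵀ.
Then v_1 = N · v_2 = (0, -5, 0)ᵀ.

Sanity check: (A − (0)·I) v_1 = (0, 0, 0)ᵀ = 0. ✓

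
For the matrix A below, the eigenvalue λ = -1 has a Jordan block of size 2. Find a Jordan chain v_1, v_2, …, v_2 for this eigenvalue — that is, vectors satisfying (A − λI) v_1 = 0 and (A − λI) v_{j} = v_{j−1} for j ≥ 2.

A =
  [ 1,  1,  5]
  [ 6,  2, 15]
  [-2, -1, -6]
A Jordan chain for λ = -1 of length 2:
v_1 = (2, 6, -2)ᵀ
v_2 = (1, 0, 0)ᵀ

Let N = A − (-1)·I. We want v_2 with N^2 v_2 = 0 but N^1 v_2 ≠ 0; then v_{j-1} := N · v_j for j = 2, …, 2.

Pick v_2 = (1, 0, 0)ᵀ.
Then v_1 = N · v_2 = (2, 6, -2)ᵀ.

Sanity check: (A − (-1)·I) v_1 = (0, 0, 0)ᵀ = 0. ✓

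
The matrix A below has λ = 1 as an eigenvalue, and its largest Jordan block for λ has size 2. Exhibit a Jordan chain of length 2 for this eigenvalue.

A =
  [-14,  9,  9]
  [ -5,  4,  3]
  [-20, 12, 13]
A Jordan chain for λ = 1 of length 2:
v_1 = (-15, -5, -20)ᵀ
v_2 = (1, 0, 0)ᵀ

Let N = A − (1)·I. We want v_2 with N^2 v_2 = 0 but N^1 v_2 ≠ 0; then v_{j-1} := N · v_j for j = 2, …, 2.

Pick v_2 = (1, 0, 0)ᵀ.
Then v_1 = N · v_2 = (-15, -5, -20)ᵀ.

Sanity check: (A − (1)·I) v_1 = (0, 0, 0)ᵀ = 0. ✓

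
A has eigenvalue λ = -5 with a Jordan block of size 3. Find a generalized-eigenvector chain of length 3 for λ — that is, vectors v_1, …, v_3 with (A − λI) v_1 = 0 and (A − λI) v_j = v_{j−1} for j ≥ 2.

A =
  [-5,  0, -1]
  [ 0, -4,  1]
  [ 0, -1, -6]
A Jordan chain for λ = -5 of length 3:
v_1 = (1, 0, 0)ᵀ
v_2 = (0, 1, -1)ᵀ
v_3 = (0, 1, 0)ᵀ

Let N = A − (-5)·I. We want v_3 with N^3 v_3 = 0 but N^2 v_3 ≠ 0; then v_{j-1} := N · v_j for j = 3, …, 2.

Pick v_3 = (0, 1, 0)ᵀ.
Then v_2 = N · v_3 = (0, 1, -1)ᵀ.
Then v_1 = N · v_2 = (1, 0, 0)ᵀ.

Sanity check: (A − (-5)·I) v_1 = (0, 0, 0)ᵀ = 0. ✓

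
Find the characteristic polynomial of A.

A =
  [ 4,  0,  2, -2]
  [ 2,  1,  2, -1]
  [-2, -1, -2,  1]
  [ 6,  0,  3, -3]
x^4

Expanding det(x·I − A) (e.g. by cofactor expansion or by noting that A is similar to its Jordan form J, which has the same characteristic polynomial as A) gives
  χ_A(x) = x^4
which factors as x^4. The eigenvalues (with algebraic multiplicities) are λ = 0 with multiplicity 4.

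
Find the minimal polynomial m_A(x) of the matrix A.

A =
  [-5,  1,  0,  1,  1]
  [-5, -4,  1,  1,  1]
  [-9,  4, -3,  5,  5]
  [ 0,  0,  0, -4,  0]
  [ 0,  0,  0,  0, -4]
x^3 + 12*x^2 + 48*x + 64

The characteristic polynomial is χ_A(x) = (x + 4)^5, so the eigenvalues are known. The minimal polynomial is
  m_A(x) = Π_λ (x − λ)^{k_λ}
where k_λ is the size of the *largest* Jordan block for λ (equivalently, the smallest k with (A − λI)^k v = 0 for every generalised eigenvector v of λ).

  λ = -4: largest Jordan block has size 3, contributing (x + 4)^3

So m_A(x) = (x + 4)^3 = x^3 + 12*x^2 + 48*x + 64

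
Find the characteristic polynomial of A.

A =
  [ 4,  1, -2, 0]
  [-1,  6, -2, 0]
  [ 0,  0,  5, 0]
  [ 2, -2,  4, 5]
x^4 - 20*x^3 + 150*x^2 - 500*x + 625

Expanding det(x·I − A) (e.g. by cofactor expansion or by noting that A is similar to its Jordan form J, which has the same characteristic polynomial as A) gives
  χ_A(x) = x^4 - 20*x^3 + 150*x^2 - 500*x + 625
which factors as (x - 5)^4. The eigenvalues (with algebraic multiplicities) are λ = 5 with multiplicity 4.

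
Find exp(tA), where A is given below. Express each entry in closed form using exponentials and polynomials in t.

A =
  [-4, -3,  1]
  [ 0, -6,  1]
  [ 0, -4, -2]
e^{tA} =
  [exp(-4*t), t^2*exp(-4*t) - 3*t*exp(-4*t), -t^2*exp(-4*t)/2 + t*exp(-4*t)]
  [0, -2*t*exp(-4*t) + exp(-4*t), t*exp(-4*t)]
  [0, -4*t*exp(-4*t), 2*t*exp(-4*t) + exp(-4*t)]

Strategy: write A = P · J · P⁻¹ where J is a Jordan canonical form, so e^{tA} = P · e^{tJ} · P⁻¹, and e^{tJ} can be computed block-by-block.

A has Jordan form
J =
  [-4,  1,  0]
  [ 0, -4,  1]
  [ 0,  0, -4]
(up to reordering of blocks).

Per-block formulas:
  For a 3×3 Jordan block J_3(-4): exp(t · J_3(-4)) = e^(-4t)·(I + t·N + (t^2/2)·N^2), where N is the 3×3 nilpotent shift.

After assembling e^{tJ} and conjugating by P, we get:

e^{tA} =
  [exp(-4*t), t^2*exp(-4*t) - 3*t*exp(-4*t), -t^2*exp(-4*t)/2 + t*exp(-4*t)]
  [0, -2*t*exp(-4*t) + exp(-4*t), t*exp(-4*t)]
  [0, -4*t*exp(-4*t), 2*t*exp(-4*t) + exp(-4*t)]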